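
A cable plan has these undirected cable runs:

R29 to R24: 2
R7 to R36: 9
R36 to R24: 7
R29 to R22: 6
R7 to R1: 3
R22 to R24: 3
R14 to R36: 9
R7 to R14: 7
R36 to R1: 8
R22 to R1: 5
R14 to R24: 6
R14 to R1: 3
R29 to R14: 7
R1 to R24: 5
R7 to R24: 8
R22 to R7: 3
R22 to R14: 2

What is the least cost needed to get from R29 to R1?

Candidate routes:
R29 - R14 - R1: 7+3 = 10
R29 - R24 - R1: 2+5 = 7
R29 - R24 - R22 - R14 - R1: 2+3+2+3 = 10
R29 - R24 - R22 - R1: 2+3+5 = 10
Cheapest is R29 - R24 - R1 at 7.

7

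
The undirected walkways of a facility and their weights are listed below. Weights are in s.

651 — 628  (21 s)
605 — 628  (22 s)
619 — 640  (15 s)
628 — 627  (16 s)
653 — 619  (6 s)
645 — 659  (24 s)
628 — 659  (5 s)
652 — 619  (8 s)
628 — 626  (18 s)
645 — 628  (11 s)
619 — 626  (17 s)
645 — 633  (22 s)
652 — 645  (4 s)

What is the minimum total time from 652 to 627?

31 s

Compare a few routes:
652 → 645 → 628 → 627: 4+11+16 = 31
652 → 645 → 659 → 628 → 627: 4+24+5+16 = 49
Cheapest is 652 → 645 → 628 → 627 at 31 s.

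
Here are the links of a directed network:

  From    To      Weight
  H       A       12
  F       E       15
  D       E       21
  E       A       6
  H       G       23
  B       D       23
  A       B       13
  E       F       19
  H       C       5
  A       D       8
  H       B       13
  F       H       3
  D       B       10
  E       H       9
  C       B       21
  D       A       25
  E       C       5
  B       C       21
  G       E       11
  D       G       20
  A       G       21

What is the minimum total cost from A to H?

Settle nodes by increasing distance from A:
A: 0
D: 8  (via A)
B: 13  (via A)
G: 21  (via A)
E: 29  (via D)
C: 34  (via B)
H: 38  (via E)
Shortest route: A–D–E–H = 38.

38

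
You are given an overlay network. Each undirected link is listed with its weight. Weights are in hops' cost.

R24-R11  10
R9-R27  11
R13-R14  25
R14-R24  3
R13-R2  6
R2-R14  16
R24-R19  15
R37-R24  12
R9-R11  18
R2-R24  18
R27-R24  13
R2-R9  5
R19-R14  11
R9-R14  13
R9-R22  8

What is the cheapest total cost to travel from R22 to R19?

32 hops' cost

Running Dijkstra from R22:
R22: 0
R9: 8  (via R22)
R2: 13  (via R9)
R13: 19  (via R2)
R27: 19  (via R9)
R14: 21  (via R9)
R24: 24  (via R14)
R11: 26  (via R9)
R19: 32  (via R14)
Shortest route: R22–R9–R14–R19 = 32 hops' cost.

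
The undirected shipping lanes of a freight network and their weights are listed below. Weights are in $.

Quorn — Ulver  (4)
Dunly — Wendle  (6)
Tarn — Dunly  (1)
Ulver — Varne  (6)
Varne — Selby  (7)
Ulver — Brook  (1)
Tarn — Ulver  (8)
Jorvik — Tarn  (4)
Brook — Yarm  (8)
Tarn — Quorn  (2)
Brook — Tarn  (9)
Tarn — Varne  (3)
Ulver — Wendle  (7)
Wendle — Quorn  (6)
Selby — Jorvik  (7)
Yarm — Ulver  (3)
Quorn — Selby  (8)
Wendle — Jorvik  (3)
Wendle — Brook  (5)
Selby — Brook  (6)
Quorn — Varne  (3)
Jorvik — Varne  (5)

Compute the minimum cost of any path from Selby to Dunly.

Running Dijkstra from Selby:
Selby: 0
Brook: 6  (via Selby)
Varne: 7  (via Selby)
Jorvik: 7  (via Selby)
Ulver: 7  (via Brook)
Quorn: 8  (via Selby)
Tarn: 10  (via Varne)
Wendle: 10  (via Jorvik)
Yarm: 10  (via Ulver)
Dunly: 11  (via Tarn)
Shortest route: Selby → Varne → Tarn → Dunly = $11.

$11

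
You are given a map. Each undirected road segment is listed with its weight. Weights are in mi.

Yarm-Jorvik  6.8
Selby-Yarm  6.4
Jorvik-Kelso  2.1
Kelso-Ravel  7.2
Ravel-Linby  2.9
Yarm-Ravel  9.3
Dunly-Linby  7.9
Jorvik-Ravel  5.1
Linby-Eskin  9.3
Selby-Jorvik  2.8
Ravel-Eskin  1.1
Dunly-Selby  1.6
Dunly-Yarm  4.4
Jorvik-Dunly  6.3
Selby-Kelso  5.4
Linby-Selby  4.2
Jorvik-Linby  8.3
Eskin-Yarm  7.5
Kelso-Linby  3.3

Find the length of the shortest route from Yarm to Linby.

10.2 mi

Compare a few routes:
Yarm–Eskin–Ravel–Linby: 7.5+1.1+2.9 = 11.5
Yarm–Selby–Linby: 6.4+4.2 = 10.6
Yarm–Dunly–Selby–Linby: 4.4+1.6+4.2 = 10.2
Cheapest is Yarm–Dunly–Selby–Linby at 10.2 mi.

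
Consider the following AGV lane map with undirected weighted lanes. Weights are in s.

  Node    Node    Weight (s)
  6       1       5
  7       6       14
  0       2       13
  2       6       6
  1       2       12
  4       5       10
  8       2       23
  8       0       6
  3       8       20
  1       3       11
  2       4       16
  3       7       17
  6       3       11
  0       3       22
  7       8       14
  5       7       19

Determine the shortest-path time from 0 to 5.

Running Dijkstra from 0:
0: 0
8: 6  (via 0)
2: 13  (via 0)
6: 19  (via 2)
7: 20  (via 8)
3: 22  (via 0)
1: 24  (via 6)
4: 29  (via 2)
5: 39  (via 7)
Shortest route: 0 → 8 → 7 → 5 = 39 s.

39 s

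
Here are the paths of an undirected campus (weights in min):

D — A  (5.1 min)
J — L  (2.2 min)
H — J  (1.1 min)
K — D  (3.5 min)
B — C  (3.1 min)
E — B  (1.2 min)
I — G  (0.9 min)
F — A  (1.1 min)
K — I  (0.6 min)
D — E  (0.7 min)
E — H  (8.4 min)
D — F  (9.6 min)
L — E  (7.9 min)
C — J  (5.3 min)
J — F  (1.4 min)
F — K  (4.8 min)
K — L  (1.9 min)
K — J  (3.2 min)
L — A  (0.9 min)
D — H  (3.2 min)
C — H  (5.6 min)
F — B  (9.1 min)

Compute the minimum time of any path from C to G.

10 min

Settle nodes by increasing distance from C:
C: 0
B: 3.1  (via C)
E: 4.3  (via B)
D: 5  (via E)
J: 5.3  (via C)
H: 5.6  (via C)
F: 6.7  (via J)
L: 7.5  (via J)
A: 7.8  (via F)
K: 8.5  (via D)
I: 9.1  (via K)
G: 10  (via I)
Shortest route: C → B → E → D → K → I → G = 10 min.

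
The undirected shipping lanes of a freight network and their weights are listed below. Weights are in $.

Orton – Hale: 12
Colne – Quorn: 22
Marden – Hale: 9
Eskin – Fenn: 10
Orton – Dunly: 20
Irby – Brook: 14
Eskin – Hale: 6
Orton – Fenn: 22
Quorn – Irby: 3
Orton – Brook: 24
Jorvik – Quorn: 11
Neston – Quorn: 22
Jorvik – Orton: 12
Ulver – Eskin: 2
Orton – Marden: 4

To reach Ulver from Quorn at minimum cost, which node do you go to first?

Jorvik

Compare a few routes:
Quorn - Jorvik - Orton - Marden - Hale - Eskin - Ulver: 11+12+4+9+6+2 = 44
Quorn - Jorvik - Orton - Hale - Eskin - Ulver: 11+12+12+6+2 = 43
Quorn - Jorvik - Orton - Fenn - Eskin - Ulver: 11+12+22+10+2 = 57
Cheapest is Quorn - Jorvik - Orton - Hale - Eskin - Ulver at $43.
So from Quorn the first move is to Jorvik.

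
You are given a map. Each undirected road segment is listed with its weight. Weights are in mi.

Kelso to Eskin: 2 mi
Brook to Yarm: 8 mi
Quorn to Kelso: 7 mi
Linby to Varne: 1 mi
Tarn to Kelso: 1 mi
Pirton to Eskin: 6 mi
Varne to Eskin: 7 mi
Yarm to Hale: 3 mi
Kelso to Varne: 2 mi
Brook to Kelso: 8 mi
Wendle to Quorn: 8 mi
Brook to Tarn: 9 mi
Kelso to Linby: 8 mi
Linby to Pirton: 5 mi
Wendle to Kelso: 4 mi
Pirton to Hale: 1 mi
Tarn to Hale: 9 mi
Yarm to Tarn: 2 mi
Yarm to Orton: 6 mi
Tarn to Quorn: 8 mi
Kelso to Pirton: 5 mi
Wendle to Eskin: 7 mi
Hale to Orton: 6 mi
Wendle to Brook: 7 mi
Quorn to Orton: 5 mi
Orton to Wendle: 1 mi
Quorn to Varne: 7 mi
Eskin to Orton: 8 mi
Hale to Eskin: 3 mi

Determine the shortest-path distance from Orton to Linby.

8 mi

Candidate routes:
Orton → Wendle → Kelso → Varne → Linby: 1+4+2+1 = 8
Orton → Yarm → Tarn → Kelso → Varne → Linby: 6+2+1+2+1 = 12
Orton → Eskin → Kelso → Varne → Linby: 8+2+2+1 = 13
Orton → Hale → Pirton → Linby: 6+1+5 = 12
The minimum is 8 mi via Orton → Wendle → Kelso → Varne → Linby.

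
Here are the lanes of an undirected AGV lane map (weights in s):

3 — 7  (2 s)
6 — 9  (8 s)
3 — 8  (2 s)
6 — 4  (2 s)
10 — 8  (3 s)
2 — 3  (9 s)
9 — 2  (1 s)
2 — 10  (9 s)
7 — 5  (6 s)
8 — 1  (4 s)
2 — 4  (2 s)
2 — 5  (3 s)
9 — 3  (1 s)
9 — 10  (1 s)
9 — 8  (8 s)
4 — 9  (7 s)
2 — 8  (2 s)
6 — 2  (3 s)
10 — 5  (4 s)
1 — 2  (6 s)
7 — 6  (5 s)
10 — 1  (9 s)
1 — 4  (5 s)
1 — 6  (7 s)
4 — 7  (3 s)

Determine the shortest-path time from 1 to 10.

7 s

Settle nodes by increasing distance from 1:
1: 0
8: 4  (via 1)
4: 5  (via 1)
2: 6  (via 1)
3: 6  (via 8)
6: 7  (via 1)
9: 7  (via 2)
10: 7  (via 8)
Shortest route: 1 → 8 → 10 = 7 s.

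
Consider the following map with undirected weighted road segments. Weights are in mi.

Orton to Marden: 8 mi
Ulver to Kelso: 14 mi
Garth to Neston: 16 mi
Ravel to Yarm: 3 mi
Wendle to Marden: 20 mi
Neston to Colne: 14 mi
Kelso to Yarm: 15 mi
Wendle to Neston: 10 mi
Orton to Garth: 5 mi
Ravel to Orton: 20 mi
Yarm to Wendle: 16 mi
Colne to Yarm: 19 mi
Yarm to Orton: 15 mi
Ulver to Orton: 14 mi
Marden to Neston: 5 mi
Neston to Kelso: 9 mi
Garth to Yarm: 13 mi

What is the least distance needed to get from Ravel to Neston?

Settle nodes by increasing distance from Ravel:
Ravel: 0
Yarm: 3  (via Ravel)
Garth: 16  (via Yarm)
Kelso: 18  (via Yarm)
Orton: 18  (via Yarm)
Wendle: 19  (via Yarm)
Colne: 22  (via Yarm)
Marden: 26  (via Orton)
Neston: 27  (via Kelso)
Shortest route: Ravel–Yarm–Kelso–Neston = 27 mi.

27 mi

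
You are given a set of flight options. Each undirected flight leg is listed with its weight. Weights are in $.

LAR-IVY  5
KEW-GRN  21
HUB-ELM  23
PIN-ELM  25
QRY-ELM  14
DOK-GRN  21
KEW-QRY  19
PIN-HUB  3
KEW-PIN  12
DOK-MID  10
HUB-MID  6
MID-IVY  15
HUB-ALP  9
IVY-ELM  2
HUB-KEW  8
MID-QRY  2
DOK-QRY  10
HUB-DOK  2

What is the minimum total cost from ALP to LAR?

$35

Compare a few routes:
ALP–HUB–MID–IVY–LAR: 9+6+15+5 = 35
ALP–HUB–ELM–IVY–LAR: 9+23+2+5 = 39
ALP–HUB–MID–QRY–ELM–IVY–LAR: 9+6+2+14+2+5 = 38
ALP–HUB–DOK–MID–IVY–LAR: 9+2+10+15+5 = 41
Cheapest is ALP–HUB–MID–IVY–LAR at $35.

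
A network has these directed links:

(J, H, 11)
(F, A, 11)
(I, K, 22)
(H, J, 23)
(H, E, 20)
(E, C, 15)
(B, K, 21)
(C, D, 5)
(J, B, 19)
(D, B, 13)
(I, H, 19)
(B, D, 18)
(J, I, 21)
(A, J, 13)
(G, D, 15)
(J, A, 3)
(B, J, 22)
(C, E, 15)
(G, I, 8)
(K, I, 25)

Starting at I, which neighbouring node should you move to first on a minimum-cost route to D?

H

Candidate routes:
I → H → J → B → D: 19+23+19+18 = 79
I → H → E → C → D: 19+20+15+5 = 59
The minimum is 59 via I → H → E → C → D.
So from I the first move is to H.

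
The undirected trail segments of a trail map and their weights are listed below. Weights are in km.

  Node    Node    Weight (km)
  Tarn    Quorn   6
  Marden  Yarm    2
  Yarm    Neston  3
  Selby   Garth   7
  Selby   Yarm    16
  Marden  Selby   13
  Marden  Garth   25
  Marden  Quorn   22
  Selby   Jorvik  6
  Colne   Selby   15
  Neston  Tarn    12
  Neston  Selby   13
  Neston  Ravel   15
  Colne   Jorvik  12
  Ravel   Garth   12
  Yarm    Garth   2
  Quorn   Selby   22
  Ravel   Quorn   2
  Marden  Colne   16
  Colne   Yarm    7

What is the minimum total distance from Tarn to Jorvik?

30 km

Running Dijkstra from Tarn:
Tarn: 0
Quorn: 6  (via Tarn)
Ravel: 8  (via Quorn)
Neston: 12  (via Tarn)
Yarm: 15  (via Neston)
Marden: 17  (via Yarm)
Garth: 17  (via Yarm)
Colne: 22  (via Yarm)
Selby: 24  (via Garth)
Jorvik: 30  (via Selby)
Shortest route: Tarn → Neston → Yarm → Garth → Selby → Jorvik = 30 km.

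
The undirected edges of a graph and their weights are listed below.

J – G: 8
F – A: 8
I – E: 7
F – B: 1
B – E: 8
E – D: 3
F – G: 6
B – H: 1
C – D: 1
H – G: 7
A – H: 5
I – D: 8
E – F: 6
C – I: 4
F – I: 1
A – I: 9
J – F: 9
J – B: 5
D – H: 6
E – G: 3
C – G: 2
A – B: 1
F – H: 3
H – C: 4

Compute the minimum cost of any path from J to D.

11

Compare a few routes:
J - B - H - C - D: 5+1+4+1 = 11
J - B - F - I - C - D: 5+1+1+4+1 = 12
J - B - F - H - C - D: 5+1+3+4+1 = 14
J - B - H - D: 5+1+6 = 12
Cheapest is J - B - H - C - D at 11.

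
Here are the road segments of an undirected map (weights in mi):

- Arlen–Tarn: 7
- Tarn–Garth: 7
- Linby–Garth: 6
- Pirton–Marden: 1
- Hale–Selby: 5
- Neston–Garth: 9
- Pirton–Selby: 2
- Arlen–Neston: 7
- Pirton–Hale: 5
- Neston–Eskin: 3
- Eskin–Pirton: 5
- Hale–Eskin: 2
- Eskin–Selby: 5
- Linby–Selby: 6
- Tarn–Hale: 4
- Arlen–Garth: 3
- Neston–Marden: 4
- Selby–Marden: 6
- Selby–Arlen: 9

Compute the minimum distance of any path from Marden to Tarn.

Running Dijkstra from Marden:
Marden: 0
Pirton: 1  (via Marden)
Selby: 3  (via Pirton)
Neston: 4  (via Marden)
Eskin: 6  (via Pirton)
Hale: 6  (via Pirton)
Linby: 9  (via Selby)
Tarn: 10  (via Hale)
Shortest route: Marden → Pirton → Hale → Tarn = 10 mi.

10 mi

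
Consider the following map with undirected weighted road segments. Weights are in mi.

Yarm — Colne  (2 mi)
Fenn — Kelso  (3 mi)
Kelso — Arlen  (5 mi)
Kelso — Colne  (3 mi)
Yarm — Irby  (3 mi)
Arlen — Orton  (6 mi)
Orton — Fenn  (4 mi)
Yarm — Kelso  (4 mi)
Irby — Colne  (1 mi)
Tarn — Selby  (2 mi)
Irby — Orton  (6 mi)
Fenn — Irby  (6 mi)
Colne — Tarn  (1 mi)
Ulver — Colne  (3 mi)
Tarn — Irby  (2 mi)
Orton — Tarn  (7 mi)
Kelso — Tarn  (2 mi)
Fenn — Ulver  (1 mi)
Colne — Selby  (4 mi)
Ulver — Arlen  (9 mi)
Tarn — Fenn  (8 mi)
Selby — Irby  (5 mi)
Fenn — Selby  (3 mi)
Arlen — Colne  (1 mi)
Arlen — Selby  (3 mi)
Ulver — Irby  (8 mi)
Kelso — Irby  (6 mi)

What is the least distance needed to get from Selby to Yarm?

5 mi

Compare a few routes:
Selby → Tarn → Colne → Irby → Yarm: 2+1+1+3 = 7
Selby → Tarn → Colne → Yarm: 2+1+2 = 5
Selby → Arlen → Colne → Yarm: 3+1+2 = 6
Selby → Colne → Yarm: 4+2 = 6
Cheapest is Selby → Tarn → Colne → Yarm at 5 mi.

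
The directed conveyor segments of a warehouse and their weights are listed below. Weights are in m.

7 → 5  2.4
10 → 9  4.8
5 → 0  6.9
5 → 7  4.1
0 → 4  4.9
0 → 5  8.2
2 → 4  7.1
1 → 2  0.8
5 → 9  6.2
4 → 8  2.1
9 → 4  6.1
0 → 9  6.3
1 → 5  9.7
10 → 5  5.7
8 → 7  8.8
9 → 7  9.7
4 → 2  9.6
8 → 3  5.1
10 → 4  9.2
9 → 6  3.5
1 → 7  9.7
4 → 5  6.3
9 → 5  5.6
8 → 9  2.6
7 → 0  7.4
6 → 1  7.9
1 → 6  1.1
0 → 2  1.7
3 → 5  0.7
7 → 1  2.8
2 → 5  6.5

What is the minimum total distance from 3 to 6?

Candidate routes:
3–5–9–6: 0.7+6.2+3.5 = 10.4
3–5–0–9–6: 0.7+6.9+6.3+3.5 = 17.4
3–5–7–1–6: 0.7+4.1+2.8+1.1 = 8.7
3–5–9–7–1–6: 0.7+6.2+9.7+2.8+1.1 = 20.5
The minimum is 8.7 m via 3–5–7–1–6.

8.7 m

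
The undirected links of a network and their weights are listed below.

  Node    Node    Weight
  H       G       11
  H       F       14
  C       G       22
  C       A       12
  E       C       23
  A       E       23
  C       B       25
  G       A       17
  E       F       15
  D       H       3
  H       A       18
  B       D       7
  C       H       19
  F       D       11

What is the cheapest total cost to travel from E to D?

Candidate routes:
E - F - D: 15+11 = 26
E - F - H - D: 15+14+3 = 32
The minimum is 26 via E - F - D.

26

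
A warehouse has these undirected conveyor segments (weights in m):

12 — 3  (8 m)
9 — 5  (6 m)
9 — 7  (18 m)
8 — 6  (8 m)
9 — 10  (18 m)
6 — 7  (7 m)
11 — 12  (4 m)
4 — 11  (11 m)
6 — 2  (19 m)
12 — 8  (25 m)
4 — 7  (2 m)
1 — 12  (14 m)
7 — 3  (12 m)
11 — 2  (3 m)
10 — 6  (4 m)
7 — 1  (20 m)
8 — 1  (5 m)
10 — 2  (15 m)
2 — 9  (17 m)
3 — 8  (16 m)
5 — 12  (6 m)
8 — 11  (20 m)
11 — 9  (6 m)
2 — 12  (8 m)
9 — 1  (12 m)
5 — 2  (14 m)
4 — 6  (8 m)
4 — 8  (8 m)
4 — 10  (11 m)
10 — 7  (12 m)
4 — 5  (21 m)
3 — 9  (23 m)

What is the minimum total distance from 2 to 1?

21 m

Compare a few routes:
2 → 11 → 12 → 1: 3+4+14 = 21
2 → 12 → 1: 8+14 = 22
Cheapest is 2 → 11 → 12 → 1 at 21 m.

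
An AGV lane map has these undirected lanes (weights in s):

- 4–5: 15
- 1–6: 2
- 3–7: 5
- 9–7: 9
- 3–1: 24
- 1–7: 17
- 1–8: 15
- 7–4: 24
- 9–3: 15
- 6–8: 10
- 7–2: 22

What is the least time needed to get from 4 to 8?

53 s

Settle nodes by increasing distance from 4:
4: 0
5: 15  (via 4)
7: 24  (via 4)
3: 29  (via 7)
9: 33  (via 7)
1: 41  (via 7)
6: 43  (via 1)
2: 46  (via 7)
8: 53  (via 6)
Shortest route: 4 → 7 → 1 → 6 → 8 = 53 s.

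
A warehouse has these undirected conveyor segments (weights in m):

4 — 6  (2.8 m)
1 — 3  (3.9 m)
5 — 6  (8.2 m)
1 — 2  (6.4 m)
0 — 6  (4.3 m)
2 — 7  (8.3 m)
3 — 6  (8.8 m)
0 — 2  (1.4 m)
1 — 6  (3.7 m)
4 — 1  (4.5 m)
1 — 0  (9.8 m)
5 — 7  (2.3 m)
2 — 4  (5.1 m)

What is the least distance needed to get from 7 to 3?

18.1 m

Compare a few routes:
7–2–0–6–1–3: 8.3+1.4+4.3+3.7+3.9 = 21.6
7–2–1–3: 8.3+6.4+3.9 = 18.6
7–5–6–1–3: 2.3+8.2+3.7+3.9 = 18.1
7–5–6–3: 2.3+8.2+8.8 = 19.3
The minimum is 18.1 m via 7–5–6–1–3.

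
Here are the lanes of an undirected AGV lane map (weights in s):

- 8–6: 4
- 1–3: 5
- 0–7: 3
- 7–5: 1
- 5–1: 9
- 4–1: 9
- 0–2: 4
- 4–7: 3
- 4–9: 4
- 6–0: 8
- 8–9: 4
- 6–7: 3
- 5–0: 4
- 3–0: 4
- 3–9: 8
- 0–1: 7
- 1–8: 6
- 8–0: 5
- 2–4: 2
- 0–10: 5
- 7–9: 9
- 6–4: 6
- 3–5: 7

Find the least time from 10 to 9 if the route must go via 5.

17 s

Shortest 10→5: 10 → 0 → 5 = 9
Best 5 to 9: 5 → 7 → 4 → 9 costing 8
Total via 5: 9 + 8 = 17 s.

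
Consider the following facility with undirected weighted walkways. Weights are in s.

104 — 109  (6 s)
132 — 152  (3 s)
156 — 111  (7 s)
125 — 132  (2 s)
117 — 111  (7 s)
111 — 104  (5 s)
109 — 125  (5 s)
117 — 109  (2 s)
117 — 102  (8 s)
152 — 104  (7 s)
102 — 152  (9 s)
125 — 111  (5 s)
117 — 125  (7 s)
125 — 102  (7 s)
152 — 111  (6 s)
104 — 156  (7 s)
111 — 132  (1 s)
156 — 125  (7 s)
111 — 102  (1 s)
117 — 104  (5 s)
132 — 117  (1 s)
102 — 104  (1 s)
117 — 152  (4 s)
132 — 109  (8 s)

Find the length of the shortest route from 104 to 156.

Shortest distances from 104:
104: 0
102: 1  (via 104)
111: 2  (via 102)
132: 3  (via 111)
117: 4  (via 132)
125: 5  (via 132)
152: 6  (via 132)
109: 6  (via 104)
156: 7  (via 104)
Shortest route: 104–156 = 7 s.

7 s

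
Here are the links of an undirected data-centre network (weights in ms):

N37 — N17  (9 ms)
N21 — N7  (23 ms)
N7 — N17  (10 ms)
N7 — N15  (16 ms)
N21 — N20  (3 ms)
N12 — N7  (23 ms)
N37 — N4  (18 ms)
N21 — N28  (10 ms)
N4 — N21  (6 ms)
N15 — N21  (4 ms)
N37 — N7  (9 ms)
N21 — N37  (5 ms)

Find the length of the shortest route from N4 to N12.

43 ms

Enumerating some paths:
N4–N21–N37–N7–N12: 6+5+9+23 = 43
N4–N37–N7–N12: 18+9+23 = 50
N4–N21–N15–N7–N12: 6+4+16+23 = 49
N4–N21–N7–N12: 6+23+23 = 52
The minimum is 43 ms via N4–N21–N37–N7–N12.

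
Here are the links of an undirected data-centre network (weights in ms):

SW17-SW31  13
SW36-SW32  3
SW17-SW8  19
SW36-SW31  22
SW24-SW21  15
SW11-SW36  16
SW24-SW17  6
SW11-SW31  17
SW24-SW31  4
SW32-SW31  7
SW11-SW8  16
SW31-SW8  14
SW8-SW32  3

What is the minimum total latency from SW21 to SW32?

26 ms

Enumerating some paths:
SW21 - SW24 - SW31 - SW32: 15+4+7 = 26
SW21 - SW24 - SW31 - SW8 - SW32: 15+4+14+3 = 36
Cheapest is SW21 - SW24 - SW31 - SW32 at 26 ms.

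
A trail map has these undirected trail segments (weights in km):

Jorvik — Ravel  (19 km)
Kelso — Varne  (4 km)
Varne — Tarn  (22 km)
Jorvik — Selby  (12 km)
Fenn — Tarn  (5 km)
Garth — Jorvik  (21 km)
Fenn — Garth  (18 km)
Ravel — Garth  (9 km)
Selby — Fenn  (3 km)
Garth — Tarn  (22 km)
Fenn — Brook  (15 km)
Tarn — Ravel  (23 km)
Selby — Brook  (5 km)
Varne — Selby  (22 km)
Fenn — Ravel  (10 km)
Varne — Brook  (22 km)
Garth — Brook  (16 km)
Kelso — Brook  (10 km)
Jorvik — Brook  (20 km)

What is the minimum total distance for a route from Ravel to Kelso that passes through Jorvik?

46 km

Shortest Ravel→Jorvik: Ravel–Jorvik = 19
Best Jorvik to Kelso: Jorvik–Selby–Brook–Kelso costing 27
Total via Jorvik: 19 + 27 = 46 km.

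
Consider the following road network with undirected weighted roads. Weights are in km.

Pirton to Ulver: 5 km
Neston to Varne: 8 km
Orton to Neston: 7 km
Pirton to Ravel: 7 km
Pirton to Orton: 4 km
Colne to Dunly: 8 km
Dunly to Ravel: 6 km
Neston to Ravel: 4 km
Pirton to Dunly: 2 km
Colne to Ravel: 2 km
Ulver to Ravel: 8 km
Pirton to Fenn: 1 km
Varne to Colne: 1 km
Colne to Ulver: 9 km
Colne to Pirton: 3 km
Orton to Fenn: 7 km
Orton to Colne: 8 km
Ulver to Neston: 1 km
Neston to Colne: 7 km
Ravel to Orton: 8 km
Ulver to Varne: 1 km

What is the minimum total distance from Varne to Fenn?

Candidate routes:
Varne - Ulver - Neston - Ravel - Colne - Pirton - Fenn: 1+1+4+2+3+1 = 12
Varne - Ulver - Pirton - Fenn: 1+5+1 = 7
Varne - Colne - Pirton - Fenn: 1+3+1 = 5
Varne - Colne - Ravel - Pirton - Fenn: 1+2+7+1 = 11
The minimum is 5 km via Varne - Colne - Pirton - Fenn.

5 km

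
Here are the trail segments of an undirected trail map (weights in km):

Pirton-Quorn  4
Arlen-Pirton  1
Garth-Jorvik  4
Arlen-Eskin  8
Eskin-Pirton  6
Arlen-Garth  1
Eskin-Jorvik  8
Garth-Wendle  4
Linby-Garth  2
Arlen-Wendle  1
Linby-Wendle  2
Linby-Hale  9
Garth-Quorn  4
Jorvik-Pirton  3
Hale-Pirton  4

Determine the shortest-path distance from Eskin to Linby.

10 km

Shortest distances from Eskin:
Eskin: 0
Pirton: 6  (via Eskin)
Arlen: 7  (via Pirton)
Wendle: 8  (via Arlen)
Jorvik: 8  (via Eskin)
Garth: 8  (via Arlen)
Hale: 10  (via Pirton)
Linby: 10  (via Wendle)
Shortest route: Eskin–Pirton–Arlen–Wendle–Linby = 10 km.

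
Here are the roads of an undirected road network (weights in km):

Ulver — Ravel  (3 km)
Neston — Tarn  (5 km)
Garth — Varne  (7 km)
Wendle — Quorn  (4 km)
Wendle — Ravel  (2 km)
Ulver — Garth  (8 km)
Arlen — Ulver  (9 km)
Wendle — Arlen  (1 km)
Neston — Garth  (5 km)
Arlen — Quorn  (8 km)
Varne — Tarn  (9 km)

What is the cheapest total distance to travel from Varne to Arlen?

21 km

Enumerating some paths:
Varne–Garth–Ulver–Ravel–Wendle–Arlen: 7+8+3+2+1 = 21
Varne–Garth–Ulver–Ravel–Wendle–Quorn–Arlen: 7+8+3+2+4+8 = 32
Varne–Garth–Ulver–Arlen: 7+8+9 = 24
The minimum is 21 km via Varne–Garth–Ulver–Ravel–Wendle–Arlen.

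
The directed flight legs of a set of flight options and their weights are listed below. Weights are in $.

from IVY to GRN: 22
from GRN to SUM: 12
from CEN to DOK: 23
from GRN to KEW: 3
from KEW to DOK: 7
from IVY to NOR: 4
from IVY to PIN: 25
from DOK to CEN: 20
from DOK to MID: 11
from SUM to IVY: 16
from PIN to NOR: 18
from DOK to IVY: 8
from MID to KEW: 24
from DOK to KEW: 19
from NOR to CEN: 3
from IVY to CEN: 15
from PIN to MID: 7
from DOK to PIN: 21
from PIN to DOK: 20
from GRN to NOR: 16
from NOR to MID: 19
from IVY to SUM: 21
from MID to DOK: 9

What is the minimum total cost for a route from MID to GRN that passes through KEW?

Shortest MID→KEW: MID → KEW = 24
Best KEW to GRN: KEW → DOK → IVY → GRN costing 37
Total via KEW: 24 + 37 = $61.

$61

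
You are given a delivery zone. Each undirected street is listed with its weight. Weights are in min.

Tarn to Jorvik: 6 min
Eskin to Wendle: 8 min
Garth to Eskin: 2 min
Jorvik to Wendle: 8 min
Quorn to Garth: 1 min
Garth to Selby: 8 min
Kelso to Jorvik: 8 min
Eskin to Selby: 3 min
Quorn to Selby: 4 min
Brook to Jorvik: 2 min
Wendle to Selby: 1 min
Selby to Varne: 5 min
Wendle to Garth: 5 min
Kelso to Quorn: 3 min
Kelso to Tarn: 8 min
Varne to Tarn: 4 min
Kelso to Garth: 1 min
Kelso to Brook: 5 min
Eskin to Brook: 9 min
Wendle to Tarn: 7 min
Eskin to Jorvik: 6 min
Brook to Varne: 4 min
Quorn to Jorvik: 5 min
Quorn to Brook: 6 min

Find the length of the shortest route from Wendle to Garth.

5 min

Running Dijkstra from Wendle:
Wendle: 0
Selby: 1  (via Wendle)
Eskin: 4  (via Selby)
Quorn: 5  (via Selby)
Garth: 5  (via Wendle)
Shortest route: Wendle–Garth = 5 min.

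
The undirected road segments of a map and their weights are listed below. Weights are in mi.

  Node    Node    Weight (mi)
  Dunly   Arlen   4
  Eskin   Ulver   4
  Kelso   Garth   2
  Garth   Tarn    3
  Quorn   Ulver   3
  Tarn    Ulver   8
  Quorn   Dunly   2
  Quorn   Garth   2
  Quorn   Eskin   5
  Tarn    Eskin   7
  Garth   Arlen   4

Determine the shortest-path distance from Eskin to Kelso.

Compare a few routes:
Eskin - Tarn - Garth - Kelso: 7+3+2 = 12
Eskin - Ulver - Quorn - Garth - Kelso: 4+3+2+2 = 11
Eskin - Quorn - Garth - Kelso: 5+2+2 = 9
Cheapest is Eskin - Quorn - Garth - Kelso at 9 mi.

9 mi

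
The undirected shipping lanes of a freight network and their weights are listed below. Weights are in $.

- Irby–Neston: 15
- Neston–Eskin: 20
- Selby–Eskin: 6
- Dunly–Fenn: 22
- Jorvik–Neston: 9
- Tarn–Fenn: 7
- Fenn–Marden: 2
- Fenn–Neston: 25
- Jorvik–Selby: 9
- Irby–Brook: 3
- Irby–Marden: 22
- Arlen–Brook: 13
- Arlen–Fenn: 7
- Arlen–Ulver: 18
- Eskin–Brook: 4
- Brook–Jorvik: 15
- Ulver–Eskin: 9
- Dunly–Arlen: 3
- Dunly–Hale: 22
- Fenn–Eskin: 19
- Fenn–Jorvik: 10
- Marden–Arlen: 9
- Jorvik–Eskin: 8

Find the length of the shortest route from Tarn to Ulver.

$32

Candidate routes:
Tarn–Fenn–Marden–Arlen–Ulver: 7+2+9+18 = 36
Tarn–Fenn–Eskin–Ulver: 7+19+9 = 35
Tarn–Fenn–Arlen–Ulver: 7+7+18 = 32
Tarn–Fenn–Jorvik–Eskin–Ulver: 7+10+8+9 = 34
The minimum is $32 via Tarn–Fenn–Arlen–Ulver.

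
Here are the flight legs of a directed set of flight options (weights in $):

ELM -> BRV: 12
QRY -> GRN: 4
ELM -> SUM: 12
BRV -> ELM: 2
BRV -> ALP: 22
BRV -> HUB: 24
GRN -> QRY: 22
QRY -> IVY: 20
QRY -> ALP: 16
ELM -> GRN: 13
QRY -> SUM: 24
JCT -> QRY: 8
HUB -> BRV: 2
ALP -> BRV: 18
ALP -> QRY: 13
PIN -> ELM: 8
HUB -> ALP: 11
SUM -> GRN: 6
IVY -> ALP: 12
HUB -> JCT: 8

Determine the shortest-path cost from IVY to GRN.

$29

Settle nodes by increasing distance from IVY:
IVY: 0
ALP: 12  (via IVY)
QRY: 25  (via ALP)
GRN: 29  (via QRY)
Shortest route: IVY → ALP → QRY → GRN = $29.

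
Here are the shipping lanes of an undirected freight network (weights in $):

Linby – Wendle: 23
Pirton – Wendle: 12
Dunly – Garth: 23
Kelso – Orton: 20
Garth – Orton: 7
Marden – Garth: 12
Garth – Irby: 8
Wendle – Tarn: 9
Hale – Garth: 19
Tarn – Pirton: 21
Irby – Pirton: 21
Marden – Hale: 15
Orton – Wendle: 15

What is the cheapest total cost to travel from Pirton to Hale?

Settle nodes by increasing distance from Pirton:
Pirton: 0
Wendle: 12  (via Pirton)
Irby: 21  (via Pirton)
Tarn: 21  (via Pirton)
Orton: 27  (via Wendle)
Garth: 29  (via Irby)
Linby: 35  (via Wendle)
Marden: 41  (via Garth)
Kelso: 47  (via Orton)
Hale: 48  (via Garth)
Shortest route: Pirton → Irby → Garth → Hale = $48.

$48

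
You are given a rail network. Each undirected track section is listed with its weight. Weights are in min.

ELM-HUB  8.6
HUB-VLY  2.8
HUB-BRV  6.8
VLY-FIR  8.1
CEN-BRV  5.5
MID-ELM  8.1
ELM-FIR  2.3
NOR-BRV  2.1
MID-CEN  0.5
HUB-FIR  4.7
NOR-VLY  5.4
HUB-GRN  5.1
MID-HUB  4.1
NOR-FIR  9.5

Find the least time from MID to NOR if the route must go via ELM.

Best MID to ELM: MID → ELM costing 8.1
Best ELM to NOR: ELM → FIR → NOR costing 11.8
Total via ELM: 8.1 + 11.8 = 19.9 min.

19.9 min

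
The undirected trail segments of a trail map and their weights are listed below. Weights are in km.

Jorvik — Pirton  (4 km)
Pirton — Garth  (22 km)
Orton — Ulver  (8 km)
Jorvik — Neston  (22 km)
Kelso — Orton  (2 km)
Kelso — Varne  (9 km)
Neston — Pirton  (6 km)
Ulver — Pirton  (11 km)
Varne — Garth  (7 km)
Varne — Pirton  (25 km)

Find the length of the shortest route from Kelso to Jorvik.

25 km

Settle nodes by increasing distance from Kelso:
Kelso: 0
Orton: 2  (via Kelso)
Varne: 9  (via Kelso)
Ulver: 10  (via Orton)
Garth: 16  (via Varne)
Pirton: 21  (via Ulver)
Jorvik: 25  (via Pirton)
Shortest route: Kelso → Orton → Ulver → Pirton → Jorvik = 25 km.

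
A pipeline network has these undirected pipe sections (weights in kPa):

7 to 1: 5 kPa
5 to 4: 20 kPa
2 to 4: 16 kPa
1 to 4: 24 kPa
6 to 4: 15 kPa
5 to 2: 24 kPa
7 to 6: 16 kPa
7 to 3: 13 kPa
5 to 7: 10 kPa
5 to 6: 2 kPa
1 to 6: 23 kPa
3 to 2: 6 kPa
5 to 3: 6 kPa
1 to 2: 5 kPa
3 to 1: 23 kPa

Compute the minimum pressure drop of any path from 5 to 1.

15 kPa

Running Dijkstra from 5:
5: 0
6: 2  (via 5)
3: 6  (via 5)
7: 10  (via 5)
2: 12  (via 3)
1: 15  (via 7)
Shortest route: 5–7–1 = 15 kPa.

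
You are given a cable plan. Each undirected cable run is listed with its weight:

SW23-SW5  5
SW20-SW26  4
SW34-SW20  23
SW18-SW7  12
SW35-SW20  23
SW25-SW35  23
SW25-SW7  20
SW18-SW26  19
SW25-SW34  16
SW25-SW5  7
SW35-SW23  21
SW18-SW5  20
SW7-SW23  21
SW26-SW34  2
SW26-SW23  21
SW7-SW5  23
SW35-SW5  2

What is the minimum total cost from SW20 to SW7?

35

Compare a few routes:
SW20–SW26–SW34–SW25–SW7: 4+2+16+20 = 42
SW20–SW26–SW18–SW7: 4+19+12 = 35
Cheapest is SW20–SW26–SW18–SW7 at 35.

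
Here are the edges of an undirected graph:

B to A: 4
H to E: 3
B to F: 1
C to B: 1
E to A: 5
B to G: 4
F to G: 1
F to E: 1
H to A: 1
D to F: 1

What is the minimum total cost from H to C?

Shortest distances from H:
H: 0
A: 1  (via H)
E: 3  (via H)
F: 4  (via E)
B: 5  (via A)
D: 5  (via F)
G: 5  (via F)
C: 6  (via B)
Shortest route: H–A–B–C = 6.

6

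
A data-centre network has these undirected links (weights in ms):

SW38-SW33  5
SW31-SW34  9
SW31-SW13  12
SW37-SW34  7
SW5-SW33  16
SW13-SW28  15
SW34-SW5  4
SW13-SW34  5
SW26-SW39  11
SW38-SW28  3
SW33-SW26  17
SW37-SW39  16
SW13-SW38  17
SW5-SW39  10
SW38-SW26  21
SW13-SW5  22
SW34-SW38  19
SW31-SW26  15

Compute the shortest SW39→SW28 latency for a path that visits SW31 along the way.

Shortest SW39→SW31: SW39–SW5–SW34–SW31 = 23
Best SW31 to SW28: SW31–SW13–SW28 costing 27
Total via SW31: 23 + 27 = 50 ms.

50 ms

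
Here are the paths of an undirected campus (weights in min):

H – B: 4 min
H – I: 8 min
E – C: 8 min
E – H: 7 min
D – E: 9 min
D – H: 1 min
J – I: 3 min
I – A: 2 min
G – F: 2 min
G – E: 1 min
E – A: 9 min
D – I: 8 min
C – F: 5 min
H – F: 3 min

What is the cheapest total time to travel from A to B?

Enumerating some paths:
A–E–H–B: 9+7+4 = 20
A–E–G–F–H–B: 9+1+2+3+4 = 19
A–I–H–B: 2+8+4 = 14
A–I–D–H–B: 2+8+1+4 = 15
The minimum is 14 min via A–I–H–B.

14 min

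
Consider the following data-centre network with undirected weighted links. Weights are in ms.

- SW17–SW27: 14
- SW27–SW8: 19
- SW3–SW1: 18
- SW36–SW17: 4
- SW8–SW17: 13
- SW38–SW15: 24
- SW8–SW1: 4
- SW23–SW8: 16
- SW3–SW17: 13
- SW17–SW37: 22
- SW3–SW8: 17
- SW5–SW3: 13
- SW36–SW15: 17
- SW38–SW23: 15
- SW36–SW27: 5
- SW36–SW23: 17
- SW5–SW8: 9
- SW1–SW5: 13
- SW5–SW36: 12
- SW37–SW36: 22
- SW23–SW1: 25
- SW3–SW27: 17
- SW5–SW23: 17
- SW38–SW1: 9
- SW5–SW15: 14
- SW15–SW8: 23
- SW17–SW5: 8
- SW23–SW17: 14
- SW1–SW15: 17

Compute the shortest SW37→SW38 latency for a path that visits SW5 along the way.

52 ms

Shortest SW37→SW5: SW37–SW17–SW5 = 30
Shortest SW5→SW38: SW5–SW1–SW38 = 22
Total via SW5: 30 + 22 = 52 ms.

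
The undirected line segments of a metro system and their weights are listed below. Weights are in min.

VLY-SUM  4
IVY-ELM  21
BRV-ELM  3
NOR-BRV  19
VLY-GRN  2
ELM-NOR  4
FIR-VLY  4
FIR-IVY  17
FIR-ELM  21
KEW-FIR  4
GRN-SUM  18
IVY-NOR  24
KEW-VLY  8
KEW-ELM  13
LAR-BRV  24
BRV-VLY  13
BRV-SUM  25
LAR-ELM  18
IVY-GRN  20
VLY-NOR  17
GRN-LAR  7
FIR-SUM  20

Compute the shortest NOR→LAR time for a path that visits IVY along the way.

Shortest NOR→IVY: NOR → IVY = 24
Best IVY to LAR: IVY → GRN → LAR costing 27
Total via IVY: 24 + 27 = 51 min.

51 min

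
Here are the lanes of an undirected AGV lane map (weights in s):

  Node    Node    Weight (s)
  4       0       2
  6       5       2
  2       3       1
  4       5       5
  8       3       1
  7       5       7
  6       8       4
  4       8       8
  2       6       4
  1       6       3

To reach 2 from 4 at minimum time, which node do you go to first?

Enumerating some paths:
4 - 5 - 6 - 8 - 3 - 2: 5+2+4+1+1 = 13
4 - 8 - 3 - 2: 8+1+1 = 10
4 - 8 - 6 - 2: 8+4+4 = 16
4 - 5 - 6 - 2: 5+2+4 = 11
The minimum is 10 s via 4 - 8 - 3 - 2.
So from 4 the first move is to 8.

8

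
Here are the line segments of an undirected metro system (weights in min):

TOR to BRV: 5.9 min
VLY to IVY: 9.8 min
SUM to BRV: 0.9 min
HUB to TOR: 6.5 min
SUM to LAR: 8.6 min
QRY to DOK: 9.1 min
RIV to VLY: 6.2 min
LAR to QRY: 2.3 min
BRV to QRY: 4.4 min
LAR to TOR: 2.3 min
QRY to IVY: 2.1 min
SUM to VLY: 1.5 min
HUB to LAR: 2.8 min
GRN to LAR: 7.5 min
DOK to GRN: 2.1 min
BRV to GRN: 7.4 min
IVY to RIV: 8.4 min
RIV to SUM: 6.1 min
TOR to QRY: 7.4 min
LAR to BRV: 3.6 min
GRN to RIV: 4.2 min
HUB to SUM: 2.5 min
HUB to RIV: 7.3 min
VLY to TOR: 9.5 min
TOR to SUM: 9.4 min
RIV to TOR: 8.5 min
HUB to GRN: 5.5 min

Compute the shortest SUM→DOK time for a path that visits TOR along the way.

18.7 min

Shortest SUM→TOR: SUM → BRV → TOR = 6.8
Shortest TOR→DOK: TOR → LAR → GRN → DOK = 11.9
Total via TOR: 6.8 + 11.9 = 18.7 min.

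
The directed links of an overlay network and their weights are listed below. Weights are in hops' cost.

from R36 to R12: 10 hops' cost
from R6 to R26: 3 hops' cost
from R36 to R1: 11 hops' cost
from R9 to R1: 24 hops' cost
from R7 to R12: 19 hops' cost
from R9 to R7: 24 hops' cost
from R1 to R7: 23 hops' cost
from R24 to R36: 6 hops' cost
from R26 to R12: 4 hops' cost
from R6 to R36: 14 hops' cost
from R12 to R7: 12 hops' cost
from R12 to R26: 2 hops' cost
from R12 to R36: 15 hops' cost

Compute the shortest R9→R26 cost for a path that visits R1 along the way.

68 hops' cost

Best R9 to R1: R9 → R1 costing 24
Shortest R1→R26: R1 → R7 → R12 → R26 = 44
Total via R1: 24 + 44 = 68 hops' cost.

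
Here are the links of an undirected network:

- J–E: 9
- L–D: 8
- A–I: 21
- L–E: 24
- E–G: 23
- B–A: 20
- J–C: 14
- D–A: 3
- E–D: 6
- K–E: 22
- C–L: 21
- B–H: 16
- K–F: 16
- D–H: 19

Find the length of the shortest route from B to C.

52

Enumerating some paths:
B - H - D - L - C: 16+19+8+21 = 64
B - A - D - L - C: 20+3+8+21 = 52
The minimum is 52 via B - A - D - L - C.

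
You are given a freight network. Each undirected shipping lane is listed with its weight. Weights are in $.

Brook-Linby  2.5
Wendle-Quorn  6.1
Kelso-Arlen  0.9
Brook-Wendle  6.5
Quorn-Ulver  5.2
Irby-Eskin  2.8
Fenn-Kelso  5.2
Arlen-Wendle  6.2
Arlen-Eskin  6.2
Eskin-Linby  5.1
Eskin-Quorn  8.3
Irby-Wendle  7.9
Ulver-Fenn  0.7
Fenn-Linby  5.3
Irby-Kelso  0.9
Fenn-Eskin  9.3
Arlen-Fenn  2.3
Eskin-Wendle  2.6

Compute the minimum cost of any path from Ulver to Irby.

Candidate routes:
Ulver - Fenn - Arlen - Kelso - Irby: 0.7+2.3+0.9+0.9 = 4.8
Ulver - Fenn - Kelso - Irby: 0.7+5.2+0.9 = 6.8
Cheapest is Ulver - Fenn - Arlen - Kelso - Irby at $4.8.

$4.8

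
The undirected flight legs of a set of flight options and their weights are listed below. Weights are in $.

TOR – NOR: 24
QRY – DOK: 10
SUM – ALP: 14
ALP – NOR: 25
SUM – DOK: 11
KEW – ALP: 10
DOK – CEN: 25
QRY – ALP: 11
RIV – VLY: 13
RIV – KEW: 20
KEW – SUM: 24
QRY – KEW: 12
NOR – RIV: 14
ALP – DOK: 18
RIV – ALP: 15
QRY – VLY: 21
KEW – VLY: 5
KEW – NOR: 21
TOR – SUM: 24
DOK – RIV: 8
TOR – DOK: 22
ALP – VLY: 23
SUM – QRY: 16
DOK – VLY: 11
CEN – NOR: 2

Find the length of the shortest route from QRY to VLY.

$17

Settle nodes by increasing distance from QRY:
QRY: 0
DOK: 10  (via QRY)
ALP: 11  (via QRY)
KEW: 12  (via QRY)
SUM: 16  (via QRY)
VLY: 17  (via KEW)
Shortest route: QRY–KEW–VLY = $17.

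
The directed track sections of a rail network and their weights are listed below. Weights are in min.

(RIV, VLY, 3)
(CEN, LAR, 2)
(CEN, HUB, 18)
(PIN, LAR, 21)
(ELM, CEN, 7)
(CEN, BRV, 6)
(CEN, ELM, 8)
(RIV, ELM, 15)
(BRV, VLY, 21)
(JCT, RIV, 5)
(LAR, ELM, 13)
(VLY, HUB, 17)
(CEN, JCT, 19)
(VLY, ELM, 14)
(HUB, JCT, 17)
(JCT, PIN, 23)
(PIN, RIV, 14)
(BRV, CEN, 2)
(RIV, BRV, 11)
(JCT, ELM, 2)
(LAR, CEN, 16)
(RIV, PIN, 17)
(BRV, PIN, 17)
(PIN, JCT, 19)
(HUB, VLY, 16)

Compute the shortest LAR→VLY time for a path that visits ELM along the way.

Shortest LAR→ELM: LAR → ELM = 13
Shortest ELM→VLY: ELM → CEN → BRV → VLY = 34
Total via ELM: 13 + 34 = 47 min.

47 min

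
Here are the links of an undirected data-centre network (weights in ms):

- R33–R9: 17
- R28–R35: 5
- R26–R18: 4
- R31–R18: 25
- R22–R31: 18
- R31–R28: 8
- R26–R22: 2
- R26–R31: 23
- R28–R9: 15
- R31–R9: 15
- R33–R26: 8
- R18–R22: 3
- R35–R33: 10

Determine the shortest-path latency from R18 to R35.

Shortest distances from R18:
R18: 0
R22: 3  (via R18)
R26: 4  (via R18)
R33: 12  (via R26)
R31: 21  (via R22)
R35: 22  (via R33)
Shortest route: R18 → R26 → R33 → R35 = 22 ms.

22 ms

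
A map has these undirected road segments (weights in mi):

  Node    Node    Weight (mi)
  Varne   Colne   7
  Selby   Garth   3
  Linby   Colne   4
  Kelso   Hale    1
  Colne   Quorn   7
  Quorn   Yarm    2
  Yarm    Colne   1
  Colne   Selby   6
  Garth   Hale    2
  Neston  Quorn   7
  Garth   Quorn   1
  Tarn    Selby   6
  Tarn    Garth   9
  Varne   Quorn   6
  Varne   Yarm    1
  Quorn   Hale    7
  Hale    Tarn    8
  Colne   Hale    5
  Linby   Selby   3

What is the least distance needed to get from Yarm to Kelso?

Enumerating some paths:
Yarm - Quorn - Garth - Hale - Kelso: 2+1+2+1 = 6
Yarm - Quorn - Hale - Kelso: 2+7+1 = 10
Yarm - Colne - Hale - Kelso: 1+5+1 = 7
Cheapest is Yarm - Quorn - Garth - Hale - Kelso at 6 mi.

6 mi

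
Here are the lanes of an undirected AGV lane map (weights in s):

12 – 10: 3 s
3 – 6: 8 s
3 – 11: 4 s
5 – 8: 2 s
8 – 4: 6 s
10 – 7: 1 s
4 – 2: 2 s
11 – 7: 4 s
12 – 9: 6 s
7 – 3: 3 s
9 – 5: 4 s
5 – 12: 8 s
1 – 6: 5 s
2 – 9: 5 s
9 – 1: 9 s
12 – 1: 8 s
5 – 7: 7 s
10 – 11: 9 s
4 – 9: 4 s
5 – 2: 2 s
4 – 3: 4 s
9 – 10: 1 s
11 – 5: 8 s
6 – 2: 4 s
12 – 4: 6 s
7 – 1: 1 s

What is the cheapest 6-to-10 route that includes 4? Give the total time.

Best 6 to 4: 6 → 2 → 4 costing 6
Best 4 to 10: 4 → 9 → 10 costing 5
Total via 4: 6 + 5 = 11 s.

11 s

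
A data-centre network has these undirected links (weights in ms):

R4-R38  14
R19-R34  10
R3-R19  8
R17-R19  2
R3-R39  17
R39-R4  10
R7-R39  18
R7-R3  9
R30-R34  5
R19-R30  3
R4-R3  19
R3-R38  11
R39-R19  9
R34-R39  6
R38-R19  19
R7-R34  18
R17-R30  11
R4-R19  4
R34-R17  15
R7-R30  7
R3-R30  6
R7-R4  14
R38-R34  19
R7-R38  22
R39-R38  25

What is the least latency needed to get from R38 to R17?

Candidate routes:
R38 → R3 → R19 → R17: 11+8+2 = 21
R38 → R19 → R17: 19+2 = 21
R38 → R3 → R30 → R19 → R17: 11+6+3+2 = 22
R38 → R4 → R19 → R17: 14+4+2 = 20
Cheapest is R38 → R4 → R19 → R17 at 20 ms.

20 ms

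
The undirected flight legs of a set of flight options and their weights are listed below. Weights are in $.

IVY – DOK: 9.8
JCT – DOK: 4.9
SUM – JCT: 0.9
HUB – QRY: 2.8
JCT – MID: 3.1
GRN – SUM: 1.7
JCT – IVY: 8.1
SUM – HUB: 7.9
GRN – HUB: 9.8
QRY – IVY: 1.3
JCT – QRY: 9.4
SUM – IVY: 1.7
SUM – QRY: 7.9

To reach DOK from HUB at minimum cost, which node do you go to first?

Compare a few routes:
HUB → QRY → IVY → SUM → JCT → DOK: 2.8+1.3+1.7+0.9+4.9 = 11.6
HUB → SUM → JCT → DOK: 7.9+0.9+4.9 = 13.7
The minimum is $11.6 via HUB → QRY → IVY → SUM → JCT → DOK.
So from HUB the first move is to QRY.

QRY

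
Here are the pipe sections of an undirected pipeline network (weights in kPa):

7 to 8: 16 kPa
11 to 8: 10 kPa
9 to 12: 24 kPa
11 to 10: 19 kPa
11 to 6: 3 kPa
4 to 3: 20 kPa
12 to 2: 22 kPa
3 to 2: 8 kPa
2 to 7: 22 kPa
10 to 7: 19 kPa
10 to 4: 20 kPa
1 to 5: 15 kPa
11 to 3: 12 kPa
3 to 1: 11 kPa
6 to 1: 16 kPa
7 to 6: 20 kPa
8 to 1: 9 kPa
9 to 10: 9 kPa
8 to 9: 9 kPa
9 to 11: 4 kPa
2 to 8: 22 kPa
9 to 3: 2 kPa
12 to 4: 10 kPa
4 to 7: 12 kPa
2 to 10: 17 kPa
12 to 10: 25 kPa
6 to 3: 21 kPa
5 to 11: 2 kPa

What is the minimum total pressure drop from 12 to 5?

Settle nodes by increasing distance from 12:
12: 0
4: 10  (via 12)
2: 22  (via 12)
7: 22  (via 4)
9: 24  (via 12)
10: 25  (via 12)
3: 26  (via 9)
11: 28  (via 9)
5: 30  (via 11)
Shortest route: 12–9–11–5 = 30 kPa.

30 kPa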